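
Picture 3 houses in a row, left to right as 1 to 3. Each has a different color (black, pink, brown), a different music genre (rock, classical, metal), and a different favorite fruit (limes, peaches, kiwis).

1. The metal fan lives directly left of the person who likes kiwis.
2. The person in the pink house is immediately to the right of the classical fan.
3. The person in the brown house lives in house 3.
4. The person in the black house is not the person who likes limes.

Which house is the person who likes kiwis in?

By clue 3, the person in the brown house is in house 3.
The only color still possible for house 1 is black.
House 2 color: only pink fits.
So house 3 gets rock for music genre.
Clue 2: the classical fan is in house 1.
That leaves metal as the music genre for house 2.
The only favorite fruit still possible for house 1 is peaches.
From clue 1, the person who likes kiwis must be in house 3.
The only favorite fruit still possible for house 2 is limes.
So: house 1 = black/classical/peaches, house 2 = pink/metal/limes, house 3 = brown/rock/kiwis.

3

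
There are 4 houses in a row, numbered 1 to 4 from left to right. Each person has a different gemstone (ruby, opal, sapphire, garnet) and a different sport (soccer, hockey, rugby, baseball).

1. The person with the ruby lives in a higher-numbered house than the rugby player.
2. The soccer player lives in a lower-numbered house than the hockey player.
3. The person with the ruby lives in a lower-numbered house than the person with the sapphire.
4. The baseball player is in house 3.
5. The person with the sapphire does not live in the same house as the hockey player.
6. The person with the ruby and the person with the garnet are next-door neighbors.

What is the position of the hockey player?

From clue 4, the baseball player must be in house 3.
House 4 sport: only hockey fits.
By clue 5, the person with the sapphire is in house 3.
The rugby player is in house 1 (clue 1).
By clue 6, the person with the garnet is in house 1.
House 2 gemstone: only ruby fits.
So house 4 gets opal for gemstone.
The only sport still possible for house 2 is soccer.
So: house 1 = garnet/rugby, house 2 = ruby/soccer, house 3 = sapphire/baseball, house 4 = opal/hockey.

4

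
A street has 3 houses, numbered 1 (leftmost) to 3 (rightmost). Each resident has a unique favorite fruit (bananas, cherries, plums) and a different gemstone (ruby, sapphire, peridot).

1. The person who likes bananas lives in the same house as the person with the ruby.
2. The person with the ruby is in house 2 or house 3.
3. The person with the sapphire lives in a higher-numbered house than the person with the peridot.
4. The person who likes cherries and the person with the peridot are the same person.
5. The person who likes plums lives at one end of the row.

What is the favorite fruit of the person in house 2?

bananas

The only gemstone still possible for house 1 is peridot.
From clue 4, the person who likes cherries must be in house 1.
House 2 favorite fruit: only bananas fits.
The only favorite fruit still possible for house 3 is plums.
By clue 1, the person with the ruby is in house 2.
The only gemstone still possible for house 3 is sapphire.
So: house 1 = cherries/peridot, house 2 = bananas/ruby, house 3 = plums/sapphire.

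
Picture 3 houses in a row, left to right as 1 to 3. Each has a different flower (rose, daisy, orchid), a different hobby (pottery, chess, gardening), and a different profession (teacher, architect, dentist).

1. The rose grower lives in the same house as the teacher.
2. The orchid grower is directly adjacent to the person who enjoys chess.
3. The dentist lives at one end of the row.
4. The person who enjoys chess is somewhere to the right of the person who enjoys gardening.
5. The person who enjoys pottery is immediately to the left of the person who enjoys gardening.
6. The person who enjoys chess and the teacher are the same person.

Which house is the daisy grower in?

1

Clue 5: the person who enjoys pottery is in house 1.
From clue 5, the person who enjoys gardening must be in house 2.
House 3's hobby must be chess (nothing else left).
From clue 2, the orchid grower must be in house 2.
The teacher is in house 3 (clue 6).
The only flower still possible for house 1 is daisy.
House 3's flower must be rose (nothing else left).
So house 1 gets dentist for profession.
So house 2 gets architect for profession.
So: house 1 = daisy/pottery/dentist, house 2 = orchid/gardening/architect, house 3 = rose/chess/teacher.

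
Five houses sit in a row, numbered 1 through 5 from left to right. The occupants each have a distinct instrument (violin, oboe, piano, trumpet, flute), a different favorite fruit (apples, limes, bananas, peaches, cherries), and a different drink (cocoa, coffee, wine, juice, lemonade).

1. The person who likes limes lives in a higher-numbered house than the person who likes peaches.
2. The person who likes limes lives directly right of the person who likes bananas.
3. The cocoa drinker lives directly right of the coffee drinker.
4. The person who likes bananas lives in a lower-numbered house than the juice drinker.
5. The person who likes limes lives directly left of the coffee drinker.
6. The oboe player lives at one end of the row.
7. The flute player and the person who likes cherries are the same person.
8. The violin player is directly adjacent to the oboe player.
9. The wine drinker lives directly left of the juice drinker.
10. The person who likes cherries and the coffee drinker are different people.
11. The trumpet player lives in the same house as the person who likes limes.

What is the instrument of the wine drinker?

The oboe player is narrowed to house 1 or 5; consider each.
Placing it in house 5 leads to a contradiction, so it's in house 1.
Clue 8: the violin player is in house 2.
House 3's instrument must be trumpet (nothing else left).
Clue 11: the person who likes limes is in house 3.
By clue 2, the person who likes bananas is in house 2.
The coffee drinker is in house 4 (clue 5).
Clue 10: the person who likes cherries is in house 5.
House 1 favorite fruit: only peaches fits.
So house 4 gets apples for favorite fruit.
House 1 drink: only lemonade fits.
So house 2 gets wine for drink.
House 3 drink: only juice fits.
The only drink still possible for house 5 is cocoa.
Clue 7: the flute player is in house 5.
That leaves piano as the instrument for house 4.
So: house 1 = oboe/peaches/lemonade, house 2 = violin/bananas/wine, house 3 = trumpet/limes/juice, house 4 = piano/apples/coffee, house 5 = flute/cherries/cocoa.

violin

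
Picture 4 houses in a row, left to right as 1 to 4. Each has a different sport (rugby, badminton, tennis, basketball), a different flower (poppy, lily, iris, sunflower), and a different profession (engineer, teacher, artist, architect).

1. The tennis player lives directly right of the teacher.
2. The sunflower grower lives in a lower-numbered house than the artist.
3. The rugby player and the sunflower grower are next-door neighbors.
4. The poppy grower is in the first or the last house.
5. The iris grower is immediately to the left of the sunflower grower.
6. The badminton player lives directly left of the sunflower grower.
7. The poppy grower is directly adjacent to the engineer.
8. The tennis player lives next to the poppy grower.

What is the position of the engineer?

The badminton player is narrowed to house 1 or 2; consider each.
Placing it in house 1 leads to a contradiction, so it's in house 2.
By clue 6, the sunflower grower is in house 3.
So house 3 gets tennis for sport.
The teacher is in house 2 (clue 1).
Clue 2: the artist is in house 4.
Clue 3 places the rugby player in house 4.
Clue 5: the iris grower is in house 2.
Clue 8: the poppy grower is in house 4.
House 1's sport must be basketball (nothing else left).
So house 1 gets lily for flower.
So house 1 gets architect for profession.
House 3's profession must be engineer (nothing else left).
So: house 1 = basketball/lily/architect, house 2 = badminton/iris/teacher, house 3 = tennis/sunflower/engineer, house 4 = rugby/poppy/artist.

3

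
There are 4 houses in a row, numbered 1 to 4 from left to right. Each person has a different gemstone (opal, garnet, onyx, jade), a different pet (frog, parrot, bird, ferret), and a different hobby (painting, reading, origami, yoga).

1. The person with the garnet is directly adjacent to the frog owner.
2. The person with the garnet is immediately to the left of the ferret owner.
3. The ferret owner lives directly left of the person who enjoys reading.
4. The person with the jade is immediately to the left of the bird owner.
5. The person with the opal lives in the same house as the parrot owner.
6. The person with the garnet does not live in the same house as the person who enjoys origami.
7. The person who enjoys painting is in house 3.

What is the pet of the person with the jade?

Clue 7 places the person who enjoys painting in house 3.
So house 4 gets reading for hobby.
By clue 3, the ferret owner is in house 3.
Clue 2: the person with the garnet is in house 2.
From clue 6, the person who enjoys origami must be in house 1.
The only hobby still possible for house 2 is yoga.
Clue 1 places the frog owner in house 1.
That leaves bird as the pet for house 2.
So house 4 gets parrot for pet.
Clue 4: the person with the jade is in house 1.
Clue 5: the person with the opal is in house 4.
The only gemstone still possible for house 3 is onyx.
So: house 1 = jade/frog/origami, house 2 = garnet/bird/yoga, house 3 = onyx/ferret/painting, house 4 = opal/parrot/reading.

frog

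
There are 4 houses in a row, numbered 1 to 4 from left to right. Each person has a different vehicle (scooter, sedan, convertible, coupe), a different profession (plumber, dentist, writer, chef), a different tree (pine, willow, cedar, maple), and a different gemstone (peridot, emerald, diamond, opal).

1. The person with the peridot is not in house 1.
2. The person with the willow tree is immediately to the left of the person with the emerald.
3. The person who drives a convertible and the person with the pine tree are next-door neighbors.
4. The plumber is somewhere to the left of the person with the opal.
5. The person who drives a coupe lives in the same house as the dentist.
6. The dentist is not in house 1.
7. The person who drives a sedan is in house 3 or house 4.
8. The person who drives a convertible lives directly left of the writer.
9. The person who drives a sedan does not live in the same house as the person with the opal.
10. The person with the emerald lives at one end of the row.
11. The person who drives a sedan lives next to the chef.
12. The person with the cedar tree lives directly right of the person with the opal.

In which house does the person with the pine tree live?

Clue 10: the person with the emerald is in house 4.
That leaves plumber as the profession for house 1.
House 1 gemstone: only diamond fits.
From clue 2, the person with the willow tree must be in house 3.
House 4 tree: only cedar fits.
The person with the opal is in house 3 (clue 12).
House 2 gemstone: only peridot fits.
By clue 9, the person who drives a sedan is in house 4.
Clue 11 places the chef in house 3.
Clue 5: the person who drives a coupe is in house 2.
Clue 5 places the dentist in house 2.
House 4 profession: only writer fits.
Clue 3: the person with the pine tree is in house 2.
From clue 8, the person who drives a convertible must be in house 3.
House 1 vehicle: only scooter fits.
House 1 tree: only maple fits.
So: house 1 = scooter/plumber/maple/diamond, house 2 = coupe/dentist/pine/peridot, house 3 = convertible/chef/willow/opal, house 4 = sedan/writer/cedar/emerald.

2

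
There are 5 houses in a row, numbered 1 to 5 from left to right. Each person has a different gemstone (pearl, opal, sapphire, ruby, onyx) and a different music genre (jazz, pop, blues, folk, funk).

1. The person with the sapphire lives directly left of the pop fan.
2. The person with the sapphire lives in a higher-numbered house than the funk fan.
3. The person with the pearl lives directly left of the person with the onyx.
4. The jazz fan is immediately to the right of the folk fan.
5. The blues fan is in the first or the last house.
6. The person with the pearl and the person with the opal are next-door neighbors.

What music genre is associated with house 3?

folk

The blues fan is narrowed to house 1 or 5; consider each.
Placing it in house 5 leads to a contradiction, so it's in house 1.
The person with the sapphire is narrowed to house 3 or 4; consider each.
Placing it in house 3 leads to a contradiction, so it's in house 4.
From clue 1, the pop fan must be in house 5.
House 5's gemstone must be ruby (nothing else left).
House 4 music genre: only jazz fits.
From clue 4, the folk fan must be in house 3.
House 2's music genre must be funk (nothing else left).
The person with the onyx is narrowed to house 2 or 3; consider each.
Placing it in house 2 leads to a contradiction, so it's in house 3.
By clue 3, the person with the pearl is in house 2.
House 1 gemstone: only opal fits.
So: house 1 = opal/blues, house 2 = pearl/funk, house 3 = onyx/folk, house 4 = sapphire/jazz, house 5 = ruby/pop.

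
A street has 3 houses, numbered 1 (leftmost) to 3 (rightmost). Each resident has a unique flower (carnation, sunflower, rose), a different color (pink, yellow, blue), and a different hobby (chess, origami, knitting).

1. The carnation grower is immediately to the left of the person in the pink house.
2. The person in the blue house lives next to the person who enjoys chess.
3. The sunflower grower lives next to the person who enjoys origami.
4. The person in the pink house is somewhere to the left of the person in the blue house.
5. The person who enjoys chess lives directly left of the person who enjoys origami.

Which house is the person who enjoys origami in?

From clue 4, the person in the pink house must be in house 2.
Clue 4: the person in the blue house is in house 3.
That leaves yellow as the color for house 1.
Clue 1 places the carnation grower in house 1.
Clue 2 places the person who enjoys chess in house 2.
By clue 5, the person who enjoys origami is in house 3.
The only hobby still possible for house 1 is knitting.
Clue 3 places the sunflower grower in house 2.
House 3's flower must be rose (nothing else left).
So: house 1 = carnation/yellow/knitting, house 2 = sunflower/pink/chess, house 3 = rose/blue/origami.

3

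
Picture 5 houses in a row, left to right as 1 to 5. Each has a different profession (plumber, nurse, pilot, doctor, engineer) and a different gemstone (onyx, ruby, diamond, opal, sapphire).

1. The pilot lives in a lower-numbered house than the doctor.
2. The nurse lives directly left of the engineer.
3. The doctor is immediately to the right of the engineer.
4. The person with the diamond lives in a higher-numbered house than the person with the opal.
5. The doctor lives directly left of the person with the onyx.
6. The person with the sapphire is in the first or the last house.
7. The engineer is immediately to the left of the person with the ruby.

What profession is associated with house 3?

That leaves plumber as the profession for house 5.
So house 4 gets doctor for profession.
By clue 3, the engineer is in house 3.
Clue 5 places the person with the onyx in house 5.
Clue 7: the person with the ruby is in house 4.
House 1 gemstone: only sapphire fits.
The nurse is in house 2 (clue 2).
The person with the diamond is in house 3 (clue 4).
By clue 4, the person with the opal is in house 2.
The only profession still possible for house 1 is pilot.
So: house 1 = pilot/sapphire, house 2 = nurse/opal, house 3 = engineer/diamond, house 4 = doctor/ruby, house 5 = plumber/onyx.

engineer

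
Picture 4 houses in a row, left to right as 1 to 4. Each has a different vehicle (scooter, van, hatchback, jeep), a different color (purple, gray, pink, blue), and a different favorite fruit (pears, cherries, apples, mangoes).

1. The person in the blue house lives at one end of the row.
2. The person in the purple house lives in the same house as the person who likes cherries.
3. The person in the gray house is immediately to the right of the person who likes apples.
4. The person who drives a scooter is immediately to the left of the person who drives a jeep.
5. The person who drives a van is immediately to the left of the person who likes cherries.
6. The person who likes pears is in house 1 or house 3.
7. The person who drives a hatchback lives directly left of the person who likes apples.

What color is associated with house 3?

House 4 vehicle: only jeep fits.
From clue 4, the person who drives a scooter must be in house 3.
House 4's favorite fruit must be mangoes (nothing else left).
So house 1 gets pears for favorite fruit.
The person who drives a hatchback is narrowed to house 1 or 2; consider each.
Placing it in house 1 leads to a contradiction, so it's in house 2.
From clue 7, the person who likes apples must be in house 3.
So house 1 gets van for vehicle.
So house 2 gets cherries for favorite fruit.
Clue 2: the person in the purple house is in house 2.
From clue 3, the person in the gray house must be in house 4.
So house 1 gets blue for color.
That leaves pink as the color for house 3.
So: house 1 = van/blue/pears, house 2 = hatchback/purple/cherries, house 3 = scooter/pink/apples, house 4 = jeep/gray/mangoes.

pink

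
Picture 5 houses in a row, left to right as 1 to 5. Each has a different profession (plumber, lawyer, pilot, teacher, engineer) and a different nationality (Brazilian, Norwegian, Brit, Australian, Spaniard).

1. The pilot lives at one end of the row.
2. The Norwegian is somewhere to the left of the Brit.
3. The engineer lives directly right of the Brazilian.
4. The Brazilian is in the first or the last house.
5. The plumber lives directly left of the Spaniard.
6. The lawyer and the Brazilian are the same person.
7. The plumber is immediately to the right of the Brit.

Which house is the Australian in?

Clue 4: the Brazilian is in house 1.
Clue 6 places the lawyer in house 1.
That leaves pilot as the profession for house 5.
Clue 2 places the Norwegian in house 2.
Clue 2: the Brit is in house 3.
Clue 3 places the engineer in house 2.
Clue 7: the plumber is in house 4.
House 3's profession must be teacher (nothing else left).
From clue 5, the Spaniard must be in house 5.
So house 4 gets Australian for nationality.
So: house 1 = lawyer/Brazilian, house 2 = engineer/Norwegian, house 3 = teacher/Brit, house 4 = plumber/Australian, house 5 = pilot/Spaniard.

4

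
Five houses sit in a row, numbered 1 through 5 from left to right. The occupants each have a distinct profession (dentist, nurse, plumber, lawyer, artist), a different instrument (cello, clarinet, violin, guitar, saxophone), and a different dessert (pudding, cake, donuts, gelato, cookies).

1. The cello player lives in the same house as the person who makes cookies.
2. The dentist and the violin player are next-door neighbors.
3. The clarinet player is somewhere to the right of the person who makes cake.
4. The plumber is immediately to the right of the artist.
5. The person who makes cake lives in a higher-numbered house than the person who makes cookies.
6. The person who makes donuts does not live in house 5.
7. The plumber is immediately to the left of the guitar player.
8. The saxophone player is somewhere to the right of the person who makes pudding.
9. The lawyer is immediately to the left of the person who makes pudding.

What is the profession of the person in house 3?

So house 5 gets gelato for dessert.
The artist is narrowed to house 1 or 2 or 3; consider each.
Placing it in house 1 and house 2 leads to a contradiction, so it's in house 3.
The plumber is in house 4 (clue 4).
By clue 7, the guitar player is in house 5.
So house 4 gets donuts for dessert.
House 1's dessert must be cookies (nothing else left).
The cello player is in house 1 (clue 1).
So house 2 gets violin for instrument.
The dentist is in house 1 (clue 2).
So house 2 gets lawyer for profession.
That leaves nurse as the profession for house 5.
Clue 9: the person who makes pudding is in house 3.
House 2's dessert must be cake (nothing else left).
By clue 8, the saxophone player is in house 4.
House 3 instrument: only clarinet fits.
So: house 1 = dentist/cello/cookies, house 2 = lawyer/violin/cake, house 3 = artist/clarinet/pudding, house 4 = plumber/saxophone/donuts, house 5 = nurse/guitar/gelato.

artist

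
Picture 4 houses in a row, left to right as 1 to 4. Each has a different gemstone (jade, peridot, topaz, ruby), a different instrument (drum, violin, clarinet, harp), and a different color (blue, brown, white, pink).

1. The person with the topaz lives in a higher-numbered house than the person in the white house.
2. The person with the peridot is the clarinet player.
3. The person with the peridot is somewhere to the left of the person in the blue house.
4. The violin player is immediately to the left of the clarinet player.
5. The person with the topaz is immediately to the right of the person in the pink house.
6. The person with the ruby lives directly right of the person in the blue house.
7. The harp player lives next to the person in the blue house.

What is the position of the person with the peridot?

House 4's color must be brown (nothing else left).
Clue 3: the person with the peridot is in house 2.
By clue 3, the person in the blue house is in house 3.
Clue 6 places the person with the ruby in house 4.
House 1's gemstone must be jade (nothing else left).
The only gemstone still possible for house 3 is topaz.
The clarinet player is in house 2 (clue 2).
Clue 4 places the violin player in house 1.
Clue 5 places the person in the pink house in house 2.
So house 3 gets drum for instrument.
The only instrument still possible for house 4 is harp.
House 1's color must be white (nothing else left).
So: house 1 = jade/violin/white, house 2 = peridot/clarinet/pink, house 3 = topaz/drum/blue, house 4 = ruby/harp/brown.

2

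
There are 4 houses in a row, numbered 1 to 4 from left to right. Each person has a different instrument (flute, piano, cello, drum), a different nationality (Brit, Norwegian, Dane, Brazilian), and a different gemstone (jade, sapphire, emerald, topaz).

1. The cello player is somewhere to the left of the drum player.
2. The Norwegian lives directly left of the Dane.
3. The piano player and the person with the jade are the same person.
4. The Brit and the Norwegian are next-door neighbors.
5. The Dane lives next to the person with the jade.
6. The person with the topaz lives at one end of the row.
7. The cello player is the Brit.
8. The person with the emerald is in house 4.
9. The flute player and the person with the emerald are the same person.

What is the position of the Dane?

3

The person with the emerald is in house 4 (clue 8).
Clue 9 places the flute player in house 4.
So house 1 gets topaz for gemstone.
That leaves cello as the instrument for house 1.
From clue 7, the Brit must be in house 1.
Clue 4: the Norwegian is in house 2.
From clue 2, the Dane must be in house 3.
By clue 5, the person with the jade is in house 2.
The only nationality still possible for house 4 is Brazilian.
House 3's gemstone must be sapphire (nothing else left).
The piano player is in house 2 (clue 3).
That leaves drum as the instrument for house 3.
So: house 1 = cello/Brit/topaz, house 2 = piano/Norwegian/jade, house 3 = drum/Dane/sapphire, house 4 = flute/Brazilian/emerald.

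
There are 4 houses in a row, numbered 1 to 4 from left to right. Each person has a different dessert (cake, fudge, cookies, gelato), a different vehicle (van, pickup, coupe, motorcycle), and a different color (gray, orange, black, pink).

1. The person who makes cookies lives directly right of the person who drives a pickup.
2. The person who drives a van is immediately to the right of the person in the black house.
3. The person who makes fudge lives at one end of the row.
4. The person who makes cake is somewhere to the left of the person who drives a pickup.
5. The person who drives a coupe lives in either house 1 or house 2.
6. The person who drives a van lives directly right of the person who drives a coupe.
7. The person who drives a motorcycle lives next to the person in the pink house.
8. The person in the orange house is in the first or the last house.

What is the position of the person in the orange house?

That leaves motorcycle as the vehicle for house 4.
By clue 7, the person in the pink house is in house 3.
The only vehicle still possible for house 1 is coupe.
The person who drives a van is in house 2 (clue 6).
So house 3 gets pickup for vehicle.
Clue 1: the person who makes cookies is in house 4.
Clue 2 places the person in the black house in house 1.
The only dessert still possible for house 3 is gelato.
House 2's color must be gray (nothing else left).
House 4's color must be orange (nothing else left).
The only dessert still possible for house 1 is fudge.
That leaves cake as the dessert for house 2.
So: house 1 = fudge/coupe/black, house 2 = cake/van/gray, house 3 = gelato/pickup/pink, house 4 = cookies/motorcycle/orange.

4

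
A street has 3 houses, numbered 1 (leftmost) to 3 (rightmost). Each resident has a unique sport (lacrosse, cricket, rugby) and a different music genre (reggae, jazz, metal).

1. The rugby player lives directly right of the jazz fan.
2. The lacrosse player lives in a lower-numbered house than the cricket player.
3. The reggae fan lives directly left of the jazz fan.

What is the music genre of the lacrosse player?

reggae

Clue 3 places the reggae fan in house 1.
Clue 3: the jazz fan is in house 2.
So house 1 gets lacrosse for sport.
House 3 music genre: only metal fits.
From clue 1, the rugby player must be in house 3.
That leaves cricket as the sport for house 2.
So: house 1 = lacrosse/reggae, house 2 = cricket/jazz, house 3 = rugby/metal.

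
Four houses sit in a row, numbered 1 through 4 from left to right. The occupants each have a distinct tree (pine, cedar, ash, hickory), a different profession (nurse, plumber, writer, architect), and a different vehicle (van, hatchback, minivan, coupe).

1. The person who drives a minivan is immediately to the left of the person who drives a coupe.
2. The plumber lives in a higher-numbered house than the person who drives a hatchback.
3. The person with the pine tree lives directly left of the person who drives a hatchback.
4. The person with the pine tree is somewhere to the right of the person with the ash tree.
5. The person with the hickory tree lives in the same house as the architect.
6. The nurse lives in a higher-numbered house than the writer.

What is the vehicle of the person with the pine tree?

coupe

From clue 4, the person with the pine tree must be in house 2.
By clue 4, the person with the ash tree is in house 1.
Clue 3: the person who drives a hatchback is in house 3.
That leaves writer as the profession for house 1.
House 2 profession: only nurse fits.
Clue 1 places the person who drives a minivan in house 1.
Clue 1: the person who drives a coupe is in house 2.
Clue 2 places the plumber in house 4.
House 3 profession: only architect fits.
House 4 vehicle: only van fits.
The person with the hickory tree is in house 3 (clue 5).
So house 4 gets cedar for tree.
So: house 1 = ash/writer/minivan, house 2 = pine/nurse/coupe, house 3 = hickory/architect/hatchback, house 4 = cedar/plumber/van.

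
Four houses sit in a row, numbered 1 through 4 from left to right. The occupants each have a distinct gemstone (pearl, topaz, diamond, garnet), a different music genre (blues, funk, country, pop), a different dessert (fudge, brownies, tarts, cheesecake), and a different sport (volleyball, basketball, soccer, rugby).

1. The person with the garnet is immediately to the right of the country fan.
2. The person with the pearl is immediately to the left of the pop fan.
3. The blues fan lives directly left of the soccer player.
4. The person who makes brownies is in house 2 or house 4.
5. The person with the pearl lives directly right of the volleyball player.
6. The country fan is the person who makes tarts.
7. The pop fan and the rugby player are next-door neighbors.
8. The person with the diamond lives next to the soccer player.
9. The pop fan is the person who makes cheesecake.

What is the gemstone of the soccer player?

The person with the pearl is narrowed to house 2 or 3; consider each.
Placing it in house 3 leads to a contradiction, so it's in house 2.
By clue 2, the pop fan is in house 3.
Clue 5 places the volleyball player in house 1.
The person who makes cheesecake is in house 3 (clue 9).
The only music genre still possible for house 4 is funk.
The person with the garnet is in house 3 (clue 1).
The country fan is in house 2 (clue 1).
The person who makes tarts is in house 2 (clue 6).
House 1's music genre must be blues (nothing else left).
That leaves fudge as the dessert for house 1.
The only dessert still possible for house 4 is brownies.
From clue 3, the soccer player must be in house 2.
By clue 8, the person with the diamond is in house 1.
House 4's gemstone must be topaz (nothing else left).
That leaves basketball as the sport for house 3.
House 4's sport must be rugby (nothing else left).
So: house 1 = diamond/blues/fudge/volleyball, house 2 = pearl/country/tarts/soccer, house 3 = garnet/pop/cheesecake/basketball, house 4 = topaz/funk/brownies/rugby.

pearl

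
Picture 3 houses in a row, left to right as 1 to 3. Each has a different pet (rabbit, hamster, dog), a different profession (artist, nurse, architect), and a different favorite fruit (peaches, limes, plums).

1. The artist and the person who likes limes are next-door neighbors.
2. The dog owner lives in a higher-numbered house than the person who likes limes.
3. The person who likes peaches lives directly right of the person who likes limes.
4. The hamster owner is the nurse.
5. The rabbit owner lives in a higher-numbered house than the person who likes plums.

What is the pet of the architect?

rabbit

The only pet still possible for house 1 is hamster.
So house 3 gets peaches for favorite fruit.
By clue 3, the person who likes limes is in house 2.
Clue 4 places the nurse in house 1.
That leaves plums as the favorite fruit for house 1.
The artist is in house 3 (clue 1).
Clue 2 places the dog owner in house 3.
The only pet still possible for house 2 is rabbit.
The only profession still possible for house 2 is architect.
So: house 1 = hamster/nurse/plums, house 2 = rabbit/architect/limes, house 3 = dog/artist/peaches.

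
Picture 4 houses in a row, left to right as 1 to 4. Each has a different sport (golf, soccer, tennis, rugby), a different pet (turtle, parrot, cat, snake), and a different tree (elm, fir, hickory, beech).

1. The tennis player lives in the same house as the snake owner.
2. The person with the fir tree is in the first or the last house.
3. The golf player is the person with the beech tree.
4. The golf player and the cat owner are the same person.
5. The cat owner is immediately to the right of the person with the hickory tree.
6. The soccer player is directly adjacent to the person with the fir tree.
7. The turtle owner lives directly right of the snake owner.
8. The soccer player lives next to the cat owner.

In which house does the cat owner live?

The soccer player is narrowed to house 2 or 3; consider each.
Placing it in house 3 leads to a contradiction, so it's in house 2.
Clue 6 places the person with the fir tree in house 1.
By clue 8, the cat owner is in house 3.
The tennis player is in house 1 (clue 1).
Clue 1: the snake owner is in house 1.
The golf player is in house 3 (clue 4).
Clue 5 places the person with the hickory tree in house 2.
The turtle owner is in house 2 (clue 7).
House 4 sport: only rugby fits.
House 4's pet must be parrot (nothing else left).
Clue 3 places the person with the beech tree in house 3.
House 4 tree: only elm fits.
So: house 1 = tennis/snake/fir, house 2 = soccer/turtle/hickory, house 3 = golf/cat/beech, house 4 = rugby/parrot/elm.

3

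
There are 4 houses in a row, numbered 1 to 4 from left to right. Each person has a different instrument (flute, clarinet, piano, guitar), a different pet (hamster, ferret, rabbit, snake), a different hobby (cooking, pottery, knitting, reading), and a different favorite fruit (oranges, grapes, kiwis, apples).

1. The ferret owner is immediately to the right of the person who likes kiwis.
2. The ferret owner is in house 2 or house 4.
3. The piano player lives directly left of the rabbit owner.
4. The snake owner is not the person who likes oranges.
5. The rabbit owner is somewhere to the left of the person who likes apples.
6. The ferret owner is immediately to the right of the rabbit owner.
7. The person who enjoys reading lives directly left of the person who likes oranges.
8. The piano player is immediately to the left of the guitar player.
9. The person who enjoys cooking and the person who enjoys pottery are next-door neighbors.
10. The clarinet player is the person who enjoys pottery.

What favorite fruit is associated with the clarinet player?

The ferret owner is in house 4 (clue 6).
The rabbit owner is in house 3 (clue 6).
Clue 1 places the person who likes kiwis in house 3.
The piano player is in house 2 (clue 3).
The person who likes apples is in house 4 (clue 5).
From clue 8, the guitar player must be in house 3.
House 1's favorite fruit must be grapes (nothing else left).
So house 2 gets oranges for favorite fruit.
From clue 4, the snake owner must be in house 1.
Clue 7 places the person who enjoys reading in house 1.
That leaves hamster as the pet for house 2.
Clue 9 places the person who enjoys cooking in house 3.
Clue 10 places the clarinet player in house 4.
That leaves flute as the instrument for house 1.
So house 2 gets knitting for hobby.
So house 4 gets pottery for hobby.
So: house 1 = flute/snake/reading/grapes, house 2 = piano/hamster/knitting/oranges, house 3 = guitar/rabbit/cooking/kiwis, house 4 = clarinet/ferret/pottery/apples.

apples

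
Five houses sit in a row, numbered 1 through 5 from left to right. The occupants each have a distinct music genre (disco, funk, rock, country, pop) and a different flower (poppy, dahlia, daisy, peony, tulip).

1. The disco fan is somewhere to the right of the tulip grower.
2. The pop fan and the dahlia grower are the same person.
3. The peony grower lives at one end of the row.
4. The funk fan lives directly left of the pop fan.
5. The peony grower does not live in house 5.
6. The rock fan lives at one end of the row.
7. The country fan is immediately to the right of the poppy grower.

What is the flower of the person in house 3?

Clue 5 places the peony grower in house 1.
The rock fan is narrowed to house 1 or 5; consider each.
Placing it in house 5 leads to a contradiction, so it's in house 1.
House 2 music genre: only funk fits.
Clue 4 places the pop fan in house 3.
The dahlia grower is in house 3 (clue 2).
House 5 flower: only daisy fits.
From clue 7, the country fan must be in house 5.
So house 4 gets disco for music genre.
That leaves tulip as the flower for house 2.
The only flower still possible for house 4 is poppy.
So: house 1 = rock/peony, house 2 = funk/tulip, house 3 = pop/dahlia, house 4 = disco/poppy, house 5 = country/daisy.

dahlia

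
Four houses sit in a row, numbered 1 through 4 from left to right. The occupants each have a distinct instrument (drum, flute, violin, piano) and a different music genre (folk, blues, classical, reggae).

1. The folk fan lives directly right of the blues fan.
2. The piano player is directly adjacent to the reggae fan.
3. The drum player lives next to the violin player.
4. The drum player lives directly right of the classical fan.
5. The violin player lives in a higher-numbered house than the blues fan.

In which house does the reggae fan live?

1

The drum player is narrowed to house 2 or 3 or 4; consider each.
Placing it in house 2 and house 4 leads to a contradiction, so it's in house 3.
The classical fan is in house 2 (clue 4).
Clue 1 places the folk fan in house 4.
Clue 1: the blues fan is in house 3.
Clue 5: the violin player is in house 4.
House 1 instrument: only flute fits.
So house 2 gets piano for instrument.
House 1 music genre: only reggae fits.
So: house 1 = flute/reggae, house 2 = piano/classical, house 3 = drum/blues, house 4 = violin/folk.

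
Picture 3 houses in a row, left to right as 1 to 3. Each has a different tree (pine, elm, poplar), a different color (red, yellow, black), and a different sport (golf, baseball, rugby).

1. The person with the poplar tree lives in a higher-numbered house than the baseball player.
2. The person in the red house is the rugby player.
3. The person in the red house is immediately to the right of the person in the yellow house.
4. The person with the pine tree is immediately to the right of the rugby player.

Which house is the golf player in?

That leaves elm as the tree for house 1.
So house 3 gets golf for sport.
The person in the red house is in house 2 (clue 2).
Clue 2: the rugby player is in house 2.
Clue 3: the person in the yellow house is in house 1.
Clue 4: the person with the pine tree is in house 3.
So house 2 gets poplar for tree.
House 3 color: only black fits.
That leaves baseball as the sport for house 1.
So: house 1 = elm/yellow/baseball, house 2 = poplar/red/rugby, house 3 = pine/black/golf.

3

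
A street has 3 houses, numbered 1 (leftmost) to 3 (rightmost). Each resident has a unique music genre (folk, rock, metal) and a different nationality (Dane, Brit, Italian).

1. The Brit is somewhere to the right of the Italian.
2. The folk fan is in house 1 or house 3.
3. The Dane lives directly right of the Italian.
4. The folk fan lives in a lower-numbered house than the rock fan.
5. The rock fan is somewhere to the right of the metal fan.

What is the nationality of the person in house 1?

Italian

By clue 4, the folk fan is in house 1.
House 2's music genre must be metal (nothing else left).
The only music genre still possible for house 3 is rock.
That leaves Italian as the nationality for house 1.
Clue 3 places the Dane in house 2.
The only nationality still possible for house 3 is Brit.
So: house 1 = folk/Italian, house 2 = metal/Dane, house 3 = rock/Brit.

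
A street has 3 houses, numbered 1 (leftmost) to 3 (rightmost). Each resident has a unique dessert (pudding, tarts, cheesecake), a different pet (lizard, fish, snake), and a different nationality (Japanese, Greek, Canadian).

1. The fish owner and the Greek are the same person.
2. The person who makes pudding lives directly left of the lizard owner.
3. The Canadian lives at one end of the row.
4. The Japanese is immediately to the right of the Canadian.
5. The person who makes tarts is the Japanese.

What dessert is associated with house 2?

tarts

The Japanese is in house 2 (clue 4).
By clue 4, the Canadian is in house 1.
Clue 5 places the person who makes tarts in house 2.
House 3 dessert: only cheesecake fits.
So house 3 gets Greek for nationality.
From clue 1, the fish owner must be in house 3.
Clue 2 places the lizard owner in house 2.
So house 1 gets pudding for dessert.
The only pet still possible for house 1 is snake.
So: house 1 = pudding/snake/Canadian, house 2 = tarts/lizard/Japanese, house 3 = cheesecake/fish/Greek.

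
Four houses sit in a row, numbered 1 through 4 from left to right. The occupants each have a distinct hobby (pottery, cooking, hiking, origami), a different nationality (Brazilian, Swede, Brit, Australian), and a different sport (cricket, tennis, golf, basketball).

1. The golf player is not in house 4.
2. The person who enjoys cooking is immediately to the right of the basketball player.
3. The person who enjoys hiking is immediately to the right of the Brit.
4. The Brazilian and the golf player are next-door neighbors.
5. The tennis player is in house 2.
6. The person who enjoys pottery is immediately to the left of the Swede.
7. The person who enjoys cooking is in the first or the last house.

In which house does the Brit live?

From clue 5, the tennis player must be in house 2.
From clue 7, the person who enjoys cooking must be in house 4.
House 4 sport: only cricket fits.
Clue 2 places the basketball player in house 3.
House 1's sport must be golf (nothing else left).
The Brazilian is in house 2 (clue 4).
House 1 nationality: only Brit fits.
By clue 3, the person who enjoys hiking is in house 2.
So house 1 gets origami for hobby.
So house 3 gets pottery for hobby.
The Swede is in house 4 (clue 6).
House 3 nationality: only Australian fits.
So: house 1 = origami/Brit/golf, house 2 = hiking/Brazilian/tennis, house 3 = pottery/Australian/basketball, house 4 = cooking/Swede/cricket.

1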